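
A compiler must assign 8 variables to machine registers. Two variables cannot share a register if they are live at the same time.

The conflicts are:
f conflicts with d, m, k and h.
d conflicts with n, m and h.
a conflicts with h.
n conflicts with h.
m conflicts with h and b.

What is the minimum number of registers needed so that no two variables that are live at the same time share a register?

f, d, m, h are mutually in conflict, so at least 4 registers are needed.
4 registers suffice: register 1 → {k, h, b}; register 2 → {d, a}; register 3 → {n, m}; register 4 → {f}. Each listed conflict is separated.

4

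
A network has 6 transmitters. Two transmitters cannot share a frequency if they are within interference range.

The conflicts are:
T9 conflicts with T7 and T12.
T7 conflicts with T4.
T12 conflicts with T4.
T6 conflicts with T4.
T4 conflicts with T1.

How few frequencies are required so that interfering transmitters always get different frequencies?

2

T9 and T7 conflict, so at least 2 frequencies are needed.
Using 2 frequencies: T9=1, T7=2, T12=2, T6=2, T4=1, T1=2. Every pair that conflicts lands in different frequencies.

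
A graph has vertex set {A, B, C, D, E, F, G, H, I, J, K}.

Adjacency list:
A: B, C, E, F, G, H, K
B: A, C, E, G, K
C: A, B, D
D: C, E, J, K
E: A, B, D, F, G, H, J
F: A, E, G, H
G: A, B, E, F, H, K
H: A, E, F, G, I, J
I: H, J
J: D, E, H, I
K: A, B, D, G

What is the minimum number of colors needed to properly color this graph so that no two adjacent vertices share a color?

A, E, F, G, H are mutually adjacent (a clique of size 5), so at least 5 colors are needed.
A valid assignment using 5 colors: A=2, B=4, C=1, D=3, E=1, F=5, G=3, H=4, I=1, J=2, K=1. Each edge has distinct colors on its endpoints.

5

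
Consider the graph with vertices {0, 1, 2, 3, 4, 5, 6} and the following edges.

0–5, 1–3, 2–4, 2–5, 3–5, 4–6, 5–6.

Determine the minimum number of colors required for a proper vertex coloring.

2

3 and 5 are adjacent, so at least 2 colors are needed.
2 colors suffice: 0=b, 1=a, 2=b, 3=b, 4=a, 5=a, 6=b. No two adjacent vertices share a color.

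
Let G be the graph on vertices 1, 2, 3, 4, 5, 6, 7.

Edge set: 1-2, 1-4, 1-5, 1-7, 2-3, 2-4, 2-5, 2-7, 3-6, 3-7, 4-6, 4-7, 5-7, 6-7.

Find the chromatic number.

1, 2, 5, 7 are mutually adjacent (a clique of size 4), so at least 4 colors are needed.
A valid assignment using 4 colors: 1=green, 2=blue, 3=green, 4=yellow, 5=yellow, 6=blue, 7=red. Every edge joins two different colors.

4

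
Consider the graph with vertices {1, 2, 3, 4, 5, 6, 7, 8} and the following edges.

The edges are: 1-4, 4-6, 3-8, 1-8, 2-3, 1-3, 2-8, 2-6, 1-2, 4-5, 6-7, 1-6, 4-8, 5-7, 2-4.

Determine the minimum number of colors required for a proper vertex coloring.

1, 2, 4, 8 are mutually adjacent (a clique of size 4), so at least 4 colors are needed.
4 colors suffice: color red → {3, 4, 7}; color blue → {1, 5}; color green → {2}; color yellow → {6, 8}. Each edge has distinct colors on its endpoints.

4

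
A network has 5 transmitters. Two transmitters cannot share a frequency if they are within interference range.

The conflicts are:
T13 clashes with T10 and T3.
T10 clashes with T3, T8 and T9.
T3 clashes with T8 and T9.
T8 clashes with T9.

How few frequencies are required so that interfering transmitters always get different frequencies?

T10, T3, T8, T9 all conflict with each other, so at least 4 frequencies are needed.
4 frequencies suffice: frequency 1 → {T3}; frequency 2 → {T10}; frequency 3 → {T13, T8}; frequency 4 → {T9}. No two conflicting transmitters share a frequency.

4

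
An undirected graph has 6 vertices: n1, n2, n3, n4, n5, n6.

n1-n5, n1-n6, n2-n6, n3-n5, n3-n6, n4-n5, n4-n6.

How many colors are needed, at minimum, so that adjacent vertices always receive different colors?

n2 and n6 are adjacent, so at least 2 colors are needed.
2 colors suffice: color 1 → {n5, n6}; color 2 → {n1, n2, n3, n4}. Each edge has distinct colors on its endpoints.

2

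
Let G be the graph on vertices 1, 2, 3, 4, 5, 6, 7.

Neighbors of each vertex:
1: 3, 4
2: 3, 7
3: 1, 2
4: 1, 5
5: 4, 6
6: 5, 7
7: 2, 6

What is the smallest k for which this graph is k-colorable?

The cycle 1-3-2-7-6-5-4-1 has odd length 7, so it cannot be 2-colored; at least 3 colors are needed.
3 colors suffice: color red → {3, 4, 7}; color blue → {1, 2, 5}; color green → {6}. Every edge joins two different colors.

3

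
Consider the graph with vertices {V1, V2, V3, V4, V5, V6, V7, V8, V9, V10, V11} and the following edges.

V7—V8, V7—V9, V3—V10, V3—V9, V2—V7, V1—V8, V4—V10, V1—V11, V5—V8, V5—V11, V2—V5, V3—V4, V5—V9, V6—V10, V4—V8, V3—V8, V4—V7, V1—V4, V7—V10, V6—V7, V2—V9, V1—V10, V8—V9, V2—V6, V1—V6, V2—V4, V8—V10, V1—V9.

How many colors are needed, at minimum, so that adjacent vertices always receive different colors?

4

V4, V7, V8, V10 form a clique, so at least 4 colors are needed.
One proper 4-coloring: V1=4, V2=1, V3=4, V4=3, V5=3, V6=3, V7=4, V8=1, V9=2, V10=2, V11=1. Each edge has distinct colors on its endpoints.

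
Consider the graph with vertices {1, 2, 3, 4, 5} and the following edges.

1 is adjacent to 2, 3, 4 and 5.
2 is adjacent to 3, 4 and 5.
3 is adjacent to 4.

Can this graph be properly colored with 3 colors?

1, 2, 3, 4 form a clique, so at least 4 colors are needed.
So 3 colors are not enough.

No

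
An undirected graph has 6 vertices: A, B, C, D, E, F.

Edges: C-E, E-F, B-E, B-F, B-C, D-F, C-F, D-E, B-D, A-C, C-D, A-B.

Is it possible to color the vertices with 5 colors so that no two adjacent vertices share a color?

The chromatic number is 5. B, C, D, E, F form a clique, so at least 5 colors are needed.
5 colors suffice: color red → {C}; color blue → {B}; color green → {A, D}; color yellow → {F}; color purple → {E}.
That is already a proper 5-coloring.

Yes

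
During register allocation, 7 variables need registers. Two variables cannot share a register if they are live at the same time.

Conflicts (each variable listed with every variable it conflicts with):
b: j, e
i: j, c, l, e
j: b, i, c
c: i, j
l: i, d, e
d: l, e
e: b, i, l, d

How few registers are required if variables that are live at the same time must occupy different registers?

i, l, e pairwise conflict, so at least 3 registers are needed.
3 registers suffice: register 1 → {j, e}; register 2 → {b, i, d}; register 3 → {c, l}. Every pair that conflicts lands in different registers.

3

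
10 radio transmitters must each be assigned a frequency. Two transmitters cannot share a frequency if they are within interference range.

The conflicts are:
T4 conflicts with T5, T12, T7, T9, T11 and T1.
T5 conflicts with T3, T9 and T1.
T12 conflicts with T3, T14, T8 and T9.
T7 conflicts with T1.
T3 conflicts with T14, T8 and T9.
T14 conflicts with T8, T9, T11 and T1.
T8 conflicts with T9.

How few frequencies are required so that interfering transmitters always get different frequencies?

5

T12, T3, T14, T8, T9 pairwise conflict, so at least 5 frequencies are needed.
5 frequencies suffice: frequency 1 → {T4, T14}; frequency 2 → {T9, T11, T1}; frequency 3 → {T5, T12, T7}; frequency 4 → {T3}; frequency 5 → {T8}. No two conflicting transmitters share a frequency.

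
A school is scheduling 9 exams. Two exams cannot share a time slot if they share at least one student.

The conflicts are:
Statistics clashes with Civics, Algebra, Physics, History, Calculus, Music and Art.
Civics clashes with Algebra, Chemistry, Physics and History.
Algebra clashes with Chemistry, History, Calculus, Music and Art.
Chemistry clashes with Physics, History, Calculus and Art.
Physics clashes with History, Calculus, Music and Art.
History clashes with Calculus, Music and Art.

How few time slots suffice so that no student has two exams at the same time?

Statistics, Algebra, History, Calculus are mutually in conflict, so at least 4 time slots are needed.
4 time slots suffice: time slot 1 → {History}; time slot 2 → {Statistics, Chemistry}; time slot 3 → {Algebra, Physics}; time slot 4 → {Civics, Calculus, Music, Art}. No two conflicting exams share a time slot.

4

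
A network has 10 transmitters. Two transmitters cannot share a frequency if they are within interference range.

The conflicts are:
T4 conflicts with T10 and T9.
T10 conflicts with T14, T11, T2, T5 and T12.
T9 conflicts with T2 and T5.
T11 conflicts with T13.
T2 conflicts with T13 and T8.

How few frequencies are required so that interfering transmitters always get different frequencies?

T9 and T2 conflict, so at least 2 frequencies are needed.
A valid assignment using 2 frequencies: T4=2, T10=1, T14=2, T9=1, T11=2, T2=2, T13=1, T5=2, T8=1, T12=2. Every pair that conflicts lands in different frequencies.

2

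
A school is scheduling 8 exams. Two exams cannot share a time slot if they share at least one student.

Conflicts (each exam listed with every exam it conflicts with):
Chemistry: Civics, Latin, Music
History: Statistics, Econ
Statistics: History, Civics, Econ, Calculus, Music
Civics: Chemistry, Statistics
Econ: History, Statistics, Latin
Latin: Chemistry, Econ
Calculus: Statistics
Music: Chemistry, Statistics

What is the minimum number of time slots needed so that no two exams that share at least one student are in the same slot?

History, Statistics, Econ pairwise conflict, so at least 3 time slots are needed.
3 time slots suffice: time slot 1 → {Chemistry, Statistics}; time slot 2 → {Civics, Econ, Calculus, Music}; time slot 3 → {History, Latin}. No two conflicting exams share a time slot.

3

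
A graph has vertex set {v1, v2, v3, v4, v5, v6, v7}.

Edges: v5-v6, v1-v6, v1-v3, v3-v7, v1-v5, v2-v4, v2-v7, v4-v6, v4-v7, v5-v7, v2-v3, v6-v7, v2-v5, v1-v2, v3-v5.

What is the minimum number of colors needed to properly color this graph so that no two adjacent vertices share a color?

4

v1, v2, v3, v5 are mutually adjacent (a clique of size 4), so at least 4 colors are needed.
4 colors suffice: color red → {v4, v5}; color blue → {v2, v6}; color green → {v1, v7}; color yellow → {v3}. Each edge has distinct colors on its endpoints.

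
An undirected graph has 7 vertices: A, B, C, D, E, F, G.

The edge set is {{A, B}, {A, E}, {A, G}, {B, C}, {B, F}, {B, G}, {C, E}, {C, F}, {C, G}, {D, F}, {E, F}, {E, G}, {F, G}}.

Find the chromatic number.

B, C, F, G form a clique, so at least 4 colors are needed.
One proper 4-coloring: A=red, B=green, C=yellow, D=blue, E=green, F=red, G=blue. Every edge joins two different colors.

4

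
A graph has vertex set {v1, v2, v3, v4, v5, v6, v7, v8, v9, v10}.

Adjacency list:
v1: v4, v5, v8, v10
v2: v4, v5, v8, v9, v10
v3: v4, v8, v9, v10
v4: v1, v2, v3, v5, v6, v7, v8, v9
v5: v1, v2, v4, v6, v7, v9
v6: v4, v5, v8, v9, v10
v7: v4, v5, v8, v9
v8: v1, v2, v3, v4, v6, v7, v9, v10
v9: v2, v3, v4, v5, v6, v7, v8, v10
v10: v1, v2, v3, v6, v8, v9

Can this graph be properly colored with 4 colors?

The chromatic number is 4. v2, v4, v5, v9 are pairwise adjacent (a clique of size 4), so at least 4 colors are needed.
4 colors suffice: v1=R, v2=Y, v3=Y, v4=B, v5=G, v6=Y, v7=Y, v8=G, v9=R, v10=B.
That is already a proper 4-coloring.

Yes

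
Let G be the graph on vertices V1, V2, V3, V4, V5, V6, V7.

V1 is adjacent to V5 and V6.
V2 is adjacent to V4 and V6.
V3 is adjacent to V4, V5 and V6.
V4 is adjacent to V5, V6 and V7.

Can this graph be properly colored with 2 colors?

No

V2, V4, V6 are pairwise adjacent, so at least 3 colors are needed.
So 2 colors are not enough.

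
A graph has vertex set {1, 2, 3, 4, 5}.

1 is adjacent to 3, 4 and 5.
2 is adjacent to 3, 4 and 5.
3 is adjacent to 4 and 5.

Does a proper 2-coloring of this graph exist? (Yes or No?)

2, 3, 4 are pairwise adjacent, so at least 3 colors are needed.
So 2 colors are not enough.

No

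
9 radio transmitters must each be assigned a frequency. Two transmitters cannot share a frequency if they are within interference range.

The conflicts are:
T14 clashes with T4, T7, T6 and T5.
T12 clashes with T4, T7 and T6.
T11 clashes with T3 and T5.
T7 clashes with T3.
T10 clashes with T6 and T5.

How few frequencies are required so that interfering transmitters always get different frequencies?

The cycle T3-T7-T14-T5-T11-T3 has odd length 5, so it cannot be 2-colored; at least 3 frequencies are needed.
A valid assignment using 3 frequencies: T14=1, T12=1, T11=3, T4=2, T7=2, T10=1, T3=1, T6=2, T5=2. No two conflicting transmitters share a frequency.

3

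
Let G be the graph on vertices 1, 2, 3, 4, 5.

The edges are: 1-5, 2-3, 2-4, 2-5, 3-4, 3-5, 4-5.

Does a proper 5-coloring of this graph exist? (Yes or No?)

The chromatic number is 4. 2, 3, 4, 5 form a clique, so at least 4 colors are needed.
A valid assignment using 4 colors: 1=b, 2=d, 3=c, 4=b, 5=a.
Since 5 ≥ 4, a proper 5-coloring certainly exists.

Yes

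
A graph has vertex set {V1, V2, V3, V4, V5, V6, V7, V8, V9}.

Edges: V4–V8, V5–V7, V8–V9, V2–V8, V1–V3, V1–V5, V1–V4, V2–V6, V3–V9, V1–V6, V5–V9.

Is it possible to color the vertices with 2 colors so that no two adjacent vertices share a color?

The cycle V8-V9-V3-V1-V4-V8 has odd length 5, so it cannot be 2-colored; at least 3 colors are needed.
So 2 colors are not enough.

No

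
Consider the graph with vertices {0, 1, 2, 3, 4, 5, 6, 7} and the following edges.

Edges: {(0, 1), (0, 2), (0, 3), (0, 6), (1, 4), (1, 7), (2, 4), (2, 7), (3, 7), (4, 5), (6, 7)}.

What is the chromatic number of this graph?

2 and 4 are adjacent, so at least 2 colors are needed.
2 colors suffice: 0=a, 1=b, 2=b, 3=b, 4=a, 5=b, 6=b, 7=a. Each edge has distinct colors on its endpoints.

2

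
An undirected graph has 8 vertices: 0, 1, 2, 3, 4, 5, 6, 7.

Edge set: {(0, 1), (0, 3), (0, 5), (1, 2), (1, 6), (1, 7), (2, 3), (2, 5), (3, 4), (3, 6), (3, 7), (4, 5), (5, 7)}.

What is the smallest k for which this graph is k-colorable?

2

3 and 4 are adjacent, so at least 2 colors are needed.
2 colors suffice: 0=b, 1=a, 2=b, 3=a, 4=b, 5=a, 6=b, 7=b. Every edge joins two different colors.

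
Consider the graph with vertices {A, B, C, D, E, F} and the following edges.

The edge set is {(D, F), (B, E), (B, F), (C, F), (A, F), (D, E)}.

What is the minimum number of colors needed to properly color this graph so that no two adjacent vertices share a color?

C and F are adjacent, so at least 2 colors are needed.
2 colors suffice: color 1 → {E, F}; color 2 → {A, B, C, D}. No two adjacent vertices share a color.

2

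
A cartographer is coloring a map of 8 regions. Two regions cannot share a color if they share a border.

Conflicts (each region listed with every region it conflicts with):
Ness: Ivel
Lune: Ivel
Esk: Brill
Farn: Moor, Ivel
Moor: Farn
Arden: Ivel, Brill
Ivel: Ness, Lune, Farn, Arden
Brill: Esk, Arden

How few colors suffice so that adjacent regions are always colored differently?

2

Ness and Ivel conflict, so at least 2 colors are needed.
2 colors suffice: Ness=2, Lune=2, Esk=2, Farn=2, Moor=1, Arden=2, Ivel=1, Brill=1. No two conflicting regions share a color.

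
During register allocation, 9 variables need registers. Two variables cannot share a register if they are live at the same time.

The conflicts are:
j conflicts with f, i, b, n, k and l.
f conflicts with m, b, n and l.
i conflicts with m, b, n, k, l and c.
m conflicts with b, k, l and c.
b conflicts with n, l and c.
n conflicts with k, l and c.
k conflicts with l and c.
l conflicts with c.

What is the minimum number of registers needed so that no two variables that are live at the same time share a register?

5

i, m, b, l, c all conflict with each other, so at least 5 registers are needed.
5 registers suffice: j=5, f=3, i=3, m=4, b=2, n=4, k=2, l=1, c=5. Every pair that conflicts lands in different registers.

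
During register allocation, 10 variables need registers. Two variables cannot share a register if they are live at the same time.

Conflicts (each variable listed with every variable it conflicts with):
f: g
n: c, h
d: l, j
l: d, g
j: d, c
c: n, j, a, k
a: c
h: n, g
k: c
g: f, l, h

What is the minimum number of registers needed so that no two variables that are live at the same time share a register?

The cycle h-g-l-d-j-c-n-h has odd length 7, so it cannot be 2-colored; at least 3 registers are needed.
3 registers suffice: f=2, n=2, d=1, l=2, j=2, c=1, a=2, h=3, k=2, g=1. No two conflicting variables share a register.

3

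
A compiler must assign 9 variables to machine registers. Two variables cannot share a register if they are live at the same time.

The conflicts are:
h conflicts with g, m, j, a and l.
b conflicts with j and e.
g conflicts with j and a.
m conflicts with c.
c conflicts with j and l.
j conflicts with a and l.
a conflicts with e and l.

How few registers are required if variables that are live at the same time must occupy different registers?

h, j, a, l are mutually in conflict, so at least 4 registers are needed.
A valid assignment using 4 registers: h=3, b=2, g=4, m=1, c=2, j=1, a=2, e=1, l=4. Every pair that conflicts lands in different registers.

4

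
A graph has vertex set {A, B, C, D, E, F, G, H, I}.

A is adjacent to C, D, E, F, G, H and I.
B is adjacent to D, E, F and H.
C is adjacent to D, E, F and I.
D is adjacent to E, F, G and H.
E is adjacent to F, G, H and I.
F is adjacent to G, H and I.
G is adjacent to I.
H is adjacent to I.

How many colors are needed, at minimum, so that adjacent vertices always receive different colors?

5

A, D, E, F, G form a clique, so at least 5 colors are needed.
5 colors suffice: color 1 → {E}; color 2 → {F}; color 3 → {D, I}; color 4 → {A, B}; color 5 → {C, G, H}. Every edge joins two different colors.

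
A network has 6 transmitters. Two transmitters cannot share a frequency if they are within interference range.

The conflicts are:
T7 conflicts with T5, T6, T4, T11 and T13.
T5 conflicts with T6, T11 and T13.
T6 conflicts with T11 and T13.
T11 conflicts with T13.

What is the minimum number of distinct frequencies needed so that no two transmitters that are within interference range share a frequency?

5

T7, T5, T6, T11, T13 all conflict with each other, so at least 5 frequencies are needed.
5 frequencies suffice: T7=1, T5=4, T6=5, T4=2, T11=2, T13=3. Every pair that conflicts lands in different frequencies.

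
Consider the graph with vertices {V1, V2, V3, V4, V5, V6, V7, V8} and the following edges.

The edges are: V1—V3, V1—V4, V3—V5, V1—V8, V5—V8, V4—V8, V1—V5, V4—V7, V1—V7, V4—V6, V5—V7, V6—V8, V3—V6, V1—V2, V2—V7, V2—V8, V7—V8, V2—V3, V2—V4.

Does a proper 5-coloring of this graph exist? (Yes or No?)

The chromatic number is 5. V1, V2, V4, V7, V8 form a clique, so at least 5 colors are needed.
5 colors suffice: color 1 → {V3, V8}; color 2 → {V1, V6}; color 3 → {V7}; color 4 → {V4, V5}; color 5 → {V2}.
That is already a proper 5-coloring.

Yes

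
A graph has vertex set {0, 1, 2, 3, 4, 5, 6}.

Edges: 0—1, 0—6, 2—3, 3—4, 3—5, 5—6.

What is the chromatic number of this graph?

2

5 and 6 are adjacent, so at least 2 colors are needed.
2 colors suffice: color red → {1, 3, 6}; color blue → {0, 2, 4, 5}. Every edge joins two different colors.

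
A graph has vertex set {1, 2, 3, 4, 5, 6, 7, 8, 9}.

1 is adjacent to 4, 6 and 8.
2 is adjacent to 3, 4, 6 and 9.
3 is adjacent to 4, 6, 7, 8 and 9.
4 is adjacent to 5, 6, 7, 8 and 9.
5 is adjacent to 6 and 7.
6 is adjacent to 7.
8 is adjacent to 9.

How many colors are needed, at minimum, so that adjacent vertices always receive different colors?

4

3, 4, 8, 9 are mutually adjacent (a clique of size 4), so at least 4 colors are needed.
4 colors suffice: color a → {4}; color b → {6, 9}; color c → {1, 3, 5}; color d → {2, 7, 8}. Every edge joins two different colors.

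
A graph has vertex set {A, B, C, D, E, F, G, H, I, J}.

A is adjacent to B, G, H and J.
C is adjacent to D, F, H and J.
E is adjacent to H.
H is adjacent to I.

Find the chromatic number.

2

C and F are adjacent, so at least 2 colors are needed.
One proper 2-coloring: A=1, B=2, C=1, D=2, E=1, F=2, G=2, H=2, I=1, J=2. Each edge has distinct colors on its endpoints.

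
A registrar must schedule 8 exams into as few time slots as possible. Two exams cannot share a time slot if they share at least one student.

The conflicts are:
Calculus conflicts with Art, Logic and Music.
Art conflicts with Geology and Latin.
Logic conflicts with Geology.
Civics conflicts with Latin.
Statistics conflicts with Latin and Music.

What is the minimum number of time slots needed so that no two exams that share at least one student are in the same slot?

3

The cycle Art-Latin-Statistics-Music-Calculus-Art has odd length 5, so it cannot be 2-colored; at least 3 time slots are needed.
Using 3 time slots: Calculus=1, Art=2, Logic=2, Geology=1, Civics=2, Statistics=2, Latin=1, Music=3. Every pair that conflicts lands in different time slots.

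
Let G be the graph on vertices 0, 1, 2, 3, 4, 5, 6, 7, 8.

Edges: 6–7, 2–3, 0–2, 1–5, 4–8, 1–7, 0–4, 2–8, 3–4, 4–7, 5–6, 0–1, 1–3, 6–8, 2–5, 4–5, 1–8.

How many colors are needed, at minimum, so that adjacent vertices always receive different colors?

1 and 5 are adjacent, so at least 2 colors are needed.
A valid assignment using 2 colors: 0=b, 1=a, 2=a, 3=b, 4=a, 5=b, 6=a, 7=b, 8=b. Every edge joins two different colors.

2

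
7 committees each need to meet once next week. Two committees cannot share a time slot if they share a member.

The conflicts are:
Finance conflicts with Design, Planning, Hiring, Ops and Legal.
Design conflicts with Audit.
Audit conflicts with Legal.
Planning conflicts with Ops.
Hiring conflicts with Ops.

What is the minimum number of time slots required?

Finance, Planning, Ops all conflict with each other, so at least 3 time slots are needed.
3 time slots suffice: time slot 1 → {Finance, Audit}; time slot 2 → {Design, Ops, Legal}; time slot 3 → {Planning, Hiring}. Every pair that conflicts lands in different time slots.

3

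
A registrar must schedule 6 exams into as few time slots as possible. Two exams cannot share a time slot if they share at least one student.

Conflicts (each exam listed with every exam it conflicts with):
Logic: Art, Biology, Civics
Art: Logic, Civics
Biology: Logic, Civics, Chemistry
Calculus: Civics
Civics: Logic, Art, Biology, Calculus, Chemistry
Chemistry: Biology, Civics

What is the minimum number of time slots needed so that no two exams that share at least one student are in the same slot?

Biology, Civics, Chemistry are mutually in conflict, so at least 3 time slots are needed.
Using 3 time slots: Logic=3, Art=2, Biology=2, Calculus=2, Civics=1, Chemistry=3. No two conflicting exams share a time slot.

3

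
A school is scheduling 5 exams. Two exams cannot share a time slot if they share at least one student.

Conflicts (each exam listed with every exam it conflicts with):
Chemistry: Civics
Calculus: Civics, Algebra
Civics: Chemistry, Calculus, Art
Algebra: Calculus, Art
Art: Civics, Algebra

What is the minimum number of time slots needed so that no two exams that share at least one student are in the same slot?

Civics and Art conflict, so at least 2 time slots are needed.
Using 2 time slots: Chemistry=2, Calculus=2, Civics=1, Algebra=1, Art=2. Every pair that conflicts lands in different time slots.

2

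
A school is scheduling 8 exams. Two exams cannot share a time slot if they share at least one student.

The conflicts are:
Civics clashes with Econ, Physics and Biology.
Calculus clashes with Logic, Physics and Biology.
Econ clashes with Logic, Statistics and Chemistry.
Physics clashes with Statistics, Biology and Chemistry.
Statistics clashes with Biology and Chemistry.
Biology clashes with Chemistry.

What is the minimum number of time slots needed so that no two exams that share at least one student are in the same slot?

4

Physics, Statistics, Biology, Chemistry are mutually in conflict, so at least 4 time slots are needed.
4 time slots suffice: Civics=3, Calculus=3, Econ=1, Logic=2, Physics=2, Statistics=3, Biology=1, Chemistry=4. Every pair that conflicts lands in different time slots.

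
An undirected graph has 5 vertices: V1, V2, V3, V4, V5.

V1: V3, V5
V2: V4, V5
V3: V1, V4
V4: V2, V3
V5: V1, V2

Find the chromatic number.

The cycle V2-V4-V3-V1-V5-V2 has odd length 5, so it cannot be 2-colored; at least 3 colors are needed.
3 colors suffice: color 1 → {V2, V3}; color 2 → {V1, V4}; color 3 → {V5}. Each edge has distinct colors on its endpoints.

3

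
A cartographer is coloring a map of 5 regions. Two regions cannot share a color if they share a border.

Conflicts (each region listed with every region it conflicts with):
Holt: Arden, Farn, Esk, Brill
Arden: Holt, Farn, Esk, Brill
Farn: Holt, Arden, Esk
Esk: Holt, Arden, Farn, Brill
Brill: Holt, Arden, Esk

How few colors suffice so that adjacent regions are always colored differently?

Holt, Arden, Farn, Esk all conflict with each other, so at least 4 colors are needed.
4 colors suffice: color 1 → {Holt}; color 2 → {Arden}; color 3 → {Esk}; color 4 → {Farn, Brill}. Each listed conflict is separated.

4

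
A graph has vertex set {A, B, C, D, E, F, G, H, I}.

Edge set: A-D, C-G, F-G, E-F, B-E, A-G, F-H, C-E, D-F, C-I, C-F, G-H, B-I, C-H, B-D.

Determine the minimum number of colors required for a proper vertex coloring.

4

C, F, G, H are pairwise adjacent (a clique of size 4), so at least 4 colors are needed.
4 colors suffice: A=blue, B=blue, C=red, D=red, E=green, F=blue, G=green, H=yellow, I=green. No two adjacent vertices share a color.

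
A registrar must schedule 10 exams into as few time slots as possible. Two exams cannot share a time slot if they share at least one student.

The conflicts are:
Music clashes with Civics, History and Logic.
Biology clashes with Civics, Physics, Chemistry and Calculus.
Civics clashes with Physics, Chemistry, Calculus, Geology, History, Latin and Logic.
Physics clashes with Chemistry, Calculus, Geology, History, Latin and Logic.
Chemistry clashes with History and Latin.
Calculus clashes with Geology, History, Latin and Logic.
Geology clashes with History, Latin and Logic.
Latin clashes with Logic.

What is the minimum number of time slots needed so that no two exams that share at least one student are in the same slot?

Civics, Physics, Calculus, Geology, Latin, Logic all conflict with each other, so at least 6 time slots are needed.
6 time slots suffice: Music=2, Biology=4, Civics=1, Physics=2, Chemistry=3, Calculus=3, Geology=6, History=4, Latin=4, Logic=5. No two conflicting exams share a time slot.

6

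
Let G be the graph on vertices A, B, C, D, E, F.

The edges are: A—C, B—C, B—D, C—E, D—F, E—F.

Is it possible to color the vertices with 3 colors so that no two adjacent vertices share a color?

The chromatic number is 3. The cycle F-E-C-B-D-F has odd length 5, so it cannot be 2-colored; at least 3 colors are needed.
A valid assignment using 3 colors: A=2, B=2, C=1, D=1, E=2, F=3.
That is already a proper 3-coloring.

Yes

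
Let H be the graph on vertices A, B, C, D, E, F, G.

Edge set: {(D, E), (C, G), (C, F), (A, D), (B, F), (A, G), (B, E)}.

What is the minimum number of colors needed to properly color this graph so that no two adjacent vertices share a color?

3

The cycle A-D-E-B-F-C-G-A has odd length 7, so it cannot be 2-colored; at least 3 colors are needed.
3 colors suffice: color 1 → {B, C, D}; color 2 → {E, F, G}; color 3 → {A}. Each edge has distinct colors on its endpoints.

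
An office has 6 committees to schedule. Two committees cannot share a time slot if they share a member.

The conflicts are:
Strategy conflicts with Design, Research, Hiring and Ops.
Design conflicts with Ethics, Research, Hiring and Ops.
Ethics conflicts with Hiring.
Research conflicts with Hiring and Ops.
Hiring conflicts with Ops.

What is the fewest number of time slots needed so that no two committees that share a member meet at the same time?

5

Strategy, Design, Research, Hiring, Ops pairwise conflict, so at least 5 time slots are needed.
Using 5 time slots: Strategy=5, Design=1, Ethics=3, Research=4, Hiring=2, Ops=3. No two conflicting committees share a time slot.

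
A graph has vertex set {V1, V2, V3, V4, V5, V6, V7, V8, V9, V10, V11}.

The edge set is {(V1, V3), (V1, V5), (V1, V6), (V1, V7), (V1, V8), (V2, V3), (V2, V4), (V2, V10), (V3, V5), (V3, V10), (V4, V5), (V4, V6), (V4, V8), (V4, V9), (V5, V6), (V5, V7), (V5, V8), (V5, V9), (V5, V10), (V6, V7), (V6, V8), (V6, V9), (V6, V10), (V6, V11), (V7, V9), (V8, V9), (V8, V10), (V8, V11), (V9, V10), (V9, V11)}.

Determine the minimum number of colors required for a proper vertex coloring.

5

V4, V5, V6, V8, V9 are pairwise adjacent (a clique of size 5), so at least 5 colors are needed.
A valid assignment using 5 colors: V1=G, V2=B, V3=R, V4=P, V5=B, V6=R, V7=Y, V8=Y, V9=G, V10=P, V11=B. Each edge has distinct colors on its endpoints.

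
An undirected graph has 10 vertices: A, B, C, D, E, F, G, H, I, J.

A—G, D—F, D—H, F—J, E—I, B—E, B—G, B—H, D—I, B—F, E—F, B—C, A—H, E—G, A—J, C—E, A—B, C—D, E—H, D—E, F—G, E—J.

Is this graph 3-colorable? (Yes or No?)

B, E, F, G are pairwise adjacent (a clique of size 4), so at least 4 colors are needed.
So 3 colors are not enough.

No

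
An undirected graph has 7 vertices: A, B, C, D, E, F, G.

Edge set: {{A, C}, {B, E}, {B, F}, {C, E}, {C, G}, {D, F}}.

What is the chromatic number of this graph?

D and F are adjacent, so at least 2 colors are needed.
One proper 2-coloring: A=blue, B=red, C=red, D=red, E=blue, F=blue, G=blue. Each edge has distinct colors on its endpoints.

2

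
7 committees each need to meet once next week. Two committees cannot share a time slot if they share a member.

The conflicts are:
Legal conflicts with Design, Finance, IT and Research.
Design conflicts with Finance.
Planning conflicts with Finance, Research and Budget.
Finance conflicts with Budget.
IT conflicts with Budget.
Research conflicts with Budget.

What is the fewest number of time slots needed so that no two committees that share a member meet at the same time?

Planning, Research, Budget all conflict with each other, so at least 3 time slots are needed.
3 time slots suffice: Legal=2, Design=3, Planning=3, Finance=1, IT=1, Research=1, Budget=2. No two conflicting committees share a time slot.

3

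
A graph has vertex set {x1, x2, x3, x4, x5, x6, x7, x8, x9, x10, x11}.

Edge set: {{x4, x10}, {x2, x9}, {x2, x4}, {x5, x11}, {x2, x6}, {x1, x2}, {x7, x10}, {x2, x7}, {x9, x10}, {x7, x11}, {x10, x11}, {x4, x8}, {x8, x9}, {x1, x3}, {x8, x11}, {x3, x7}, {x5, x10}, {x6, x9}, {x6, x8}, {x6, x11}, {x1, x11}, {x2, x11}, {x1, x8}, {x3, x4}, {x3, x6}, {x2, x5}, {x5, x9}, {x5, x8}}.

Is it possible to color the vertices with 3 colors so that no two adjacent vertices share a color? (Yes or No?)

Yes

The chromatic number is 3. x5, x8, x9 are pairwise adjacent, so at least 3 colors are needed.
3 colors suffice: x1=green, x2=blue, x3=blue, x4=red, x5=green, x6=green, x7=green, x8=blue, x9=red, x10=blue, x11=red.
That is already a proper 3-coloring.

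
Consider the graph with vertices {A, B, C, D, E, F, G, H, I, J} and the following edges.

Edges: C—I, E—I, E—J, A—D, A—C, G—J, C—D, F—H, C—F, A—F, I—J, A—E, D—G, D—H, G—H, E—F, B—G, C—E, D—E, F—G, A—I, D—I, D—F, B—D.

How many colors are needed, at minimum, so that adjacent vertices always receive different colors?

5

A, C, D, E, F are mutually adjacent (a clique of size 5), so at least 5 colors are needed.
A valid assignment using 5 colors: A=yellow, B=blue, C=purple, D=red, E=green, F=blue, G=green, H=yellow, I=blue, J=red. No two adjacent vertices share a color.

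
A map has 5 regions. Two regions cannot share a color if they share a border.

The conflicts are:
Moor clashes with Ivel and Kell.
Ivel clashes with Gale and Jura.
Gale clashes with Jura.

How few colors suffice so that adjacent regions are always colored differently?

3

Ivel, Gale, Jura are mutually in conflict, so at least 3 colors are needed.
3 colors suffice: color 1 → {Ivel, Kell}; color 2 → {Moor, Gale}; color 3 → {Jura}. No two conflicting regions share a color.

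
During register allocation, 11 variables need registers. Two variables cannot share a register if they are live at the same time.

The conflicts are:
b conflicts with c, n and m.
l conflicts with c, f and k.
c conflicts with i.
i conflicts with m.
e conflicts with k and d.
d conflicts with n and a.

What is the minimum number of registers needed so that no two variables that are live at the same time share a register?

The cycle e-k-l-c-b-n-d-e has odd length 7, so it cannot be 2-colored; at least 3 registers are needed.
3 registers suffice: b=1, l=1, c=2, f=2, i=1, e=3, k=2, d=1, n=2, m=2, a=2. Each listed conflict is separated.

3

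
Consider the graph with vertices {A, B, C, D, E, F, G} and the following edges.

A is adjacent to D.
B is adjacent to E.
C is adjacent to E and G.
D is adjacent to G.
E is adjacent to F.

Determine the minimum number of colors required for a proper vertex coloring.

C and G are adjacent, so at least 2 colors are needed.
One proper 2-coloring: A=1, B=2, C=2, D=2, E=1, F=2, G=1. Every edge joins two different colors.

2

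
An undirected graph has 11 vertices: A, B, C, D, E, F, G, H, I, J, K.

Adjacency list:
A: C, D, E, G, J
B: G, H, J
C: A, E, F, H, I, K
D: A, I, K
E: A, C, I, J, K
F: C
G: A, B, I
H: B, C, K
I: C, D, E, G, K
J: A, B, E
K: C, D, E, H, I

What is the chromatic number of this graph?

C, E, I, K are mutually adjacent (a clique of size 4), so at least 4 colors are needed.
One proper 4-coloring: A=2, B=1, C=1, D=1, E=4, F=2, G=4, H=3, I=3, J=3, K=2. Each edge has distinct colors on its endpoints.

4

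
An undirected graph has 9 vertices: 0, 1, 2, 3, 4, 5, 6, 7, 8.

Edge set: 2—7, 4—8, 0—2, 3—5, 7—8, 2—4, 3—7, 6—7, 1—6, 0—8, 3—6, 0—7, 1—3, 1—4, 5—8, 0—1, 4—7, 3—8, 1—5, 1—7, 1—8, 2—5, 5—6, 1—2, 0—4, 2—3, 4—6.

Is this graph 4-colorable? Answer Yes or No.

No

0, 1, 4, 7, 8 are pairwise adjacent (a clique of size 5), so at least 5 colors are needed.
So 4 colors are not enough.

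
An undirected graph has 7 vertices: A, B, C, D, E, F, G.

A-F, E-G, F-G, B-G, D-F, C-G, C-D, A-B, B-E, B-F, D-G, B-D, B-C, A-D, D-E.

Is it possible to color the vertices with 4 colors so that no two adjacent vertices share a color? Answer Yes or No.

Yes

The chromatic number is 4. B, D, E, G are mutually adjacent (a clique of size 4), so at least 4 colors are needed.
One proper 4-coloring: A=3, B=2, C=4, D=1, E=4, F=4, G=3.
That is already a proper 4-coloring.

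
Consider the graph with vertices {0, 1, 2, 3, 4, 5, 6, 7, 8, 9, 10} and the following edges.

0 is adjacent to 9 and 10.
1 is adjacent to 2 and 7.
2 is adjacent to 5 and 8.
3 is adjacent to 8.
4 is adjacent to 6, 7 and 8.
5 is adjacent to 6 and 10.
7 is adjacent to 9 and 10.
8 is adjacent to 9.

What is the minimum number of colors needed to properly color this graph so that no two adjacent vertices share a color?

3

The cycle 4-7-1-2-8-4 has odd length 5, so it cannot be 2-colored; at least 3 colors are needed.
A valid assignment using 3 colors: 0=a, 1=c, 2=b, 3=b, 4=b, 5=a, 6=c, 7=a, 8=a, 9=b, 10=b. Each edge has distinct colors on its endpoints.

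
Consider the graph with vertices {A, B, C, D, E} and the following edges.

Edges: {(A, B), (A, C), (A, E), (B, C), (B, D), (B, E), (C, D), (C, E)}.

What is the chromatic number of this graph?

4

A, B, C, E are pairwise adjacent (a clique of size 4), so at least 4 colors are needed.
4 colors suffice: color red → {B}; color blue → {C}; color green → {A, D}; color yellow → {E}. Each edge has distinct colors on its endpoints.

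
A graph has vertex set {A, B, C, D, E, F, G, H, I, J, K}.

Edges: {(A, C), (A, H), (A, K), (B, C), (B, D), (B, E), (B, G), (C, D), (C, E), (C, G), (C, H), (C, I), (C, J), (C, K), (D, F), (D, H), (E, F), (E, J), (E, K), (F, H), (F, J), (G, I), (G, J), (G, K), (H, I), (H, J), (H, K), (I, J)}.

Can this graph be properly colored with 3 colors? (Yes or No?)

No

A, C, H, K are mutually adjacent (a clique of size 4), so at least 4 colors are needed.
So 3 colors are not enough.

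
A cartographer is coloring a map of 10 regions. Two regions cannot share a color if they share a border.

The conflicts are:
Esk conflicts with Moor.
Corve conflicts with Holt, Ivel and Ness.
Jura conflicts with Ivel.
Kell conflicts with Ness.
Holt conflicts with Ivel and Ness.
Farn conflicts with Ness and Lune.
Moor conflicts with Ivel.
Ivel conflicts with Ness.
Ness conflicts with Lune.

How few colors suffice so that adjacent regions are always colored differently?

4

Corve, Holt, Ivel, Ness pairwise conflict, so at least 4 colors are needed.
4 colors suffice: color 1 → {Jura, Moor, Ness}; color 2 → {Esk, Kell, Farn, Ivel}; color 3 → {Holt, Lune}; color 4 → {Corve}. No two conflicting regions share a color.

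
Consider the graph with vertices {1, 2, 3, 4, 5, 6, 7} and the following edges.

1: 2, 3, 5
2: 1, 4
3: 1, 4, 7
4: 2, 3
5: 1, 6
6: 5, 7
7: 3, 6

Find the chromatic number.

The cycle 1-5-6-7-3-1 has odd length 5, so it cannot be 2-colored; at least 3 colors are needed.
One proper 3-coloring: 1=red, 2=blue, 3=blue, 4=red, 5=blue, 6=red, 7=green. No two adjacent vertices share a color.

3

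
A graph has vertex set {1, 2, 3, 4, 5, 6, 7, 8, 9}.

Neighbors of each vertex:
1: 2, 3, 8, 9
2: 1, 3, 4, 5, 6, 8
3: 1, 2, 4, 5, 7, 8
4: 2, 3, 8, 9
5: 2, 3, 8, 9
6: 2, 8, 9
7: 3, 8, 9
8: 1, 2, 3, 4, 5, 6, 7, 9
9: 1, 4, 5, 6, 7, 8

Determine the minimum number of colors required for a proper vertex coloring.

2, 3, 5, 8 are pairwise adjacent (a clique of size 4), so at least 4 colors are needed.
4 colors suffice: color a → {8}; color b → {3, 9}; color c → {2, 7}; color d → {1, 4, 5, 6}. No two adjacent vertices share a color.

4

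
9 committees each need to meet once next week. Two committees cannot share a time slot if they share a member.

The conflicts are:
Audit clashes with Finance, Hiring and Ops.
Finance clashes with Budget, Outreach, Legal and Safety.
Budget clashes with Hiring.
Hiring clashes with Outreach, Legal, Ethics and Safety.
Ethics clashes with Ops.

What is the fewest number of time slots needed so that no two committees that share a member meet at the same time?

2

Ethics and Ops conflict, so at least 2 time slots are needed.
2 time slots suffice: Audit=2, Finance=1, Budget=2, Hiring=1, Outreach=2, Legal=2, Ethics=2, Safety=2, Ops=1. Every pair that conflicts lands in different time slots.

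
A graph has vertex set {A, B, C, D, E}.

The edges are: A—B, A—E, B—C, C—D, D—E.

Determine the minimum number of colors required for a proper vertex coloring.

3

The cycle B-C-D-E-A-B has odd length 5, so it cannot be 2-colored; at least 3 colors are needed.
One proper 3-coloring: A=3, B=1, C=2, D=1, E=2. Every edge joins two different colors.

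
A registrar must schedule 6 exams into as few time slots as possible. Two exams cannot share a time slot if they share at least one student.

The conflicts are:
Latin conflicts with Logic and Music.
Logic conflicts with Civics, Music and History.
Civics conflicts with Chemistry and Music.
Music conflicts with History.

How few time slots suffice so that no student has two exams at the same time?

3

Logic, Music, History pairwise conflict, so at least 3 time slots are needed.
A valid assignment using 3 time slots: Latin=3, Logic=2, Civics=3, Chemistry=1, Music=1, History=3. Each listed conflict is separated.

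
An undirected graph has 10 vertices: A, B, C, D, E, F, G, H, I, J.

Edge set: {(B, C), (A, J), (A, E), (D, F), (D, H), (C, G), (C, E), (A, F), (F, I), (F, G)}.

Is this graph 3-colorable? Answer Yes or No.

The chromatic number is 3. The cycle G-C-E-A-F-G has odd length 5, so it cannot be 2-colored; at least 3 colors are needed.
3 colors suffice: A=2, B=2, C=1, D=2, E=3, F=1, G=2, H=1, I=2, J=1.
That is already a proper 3-coloring.

Yes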